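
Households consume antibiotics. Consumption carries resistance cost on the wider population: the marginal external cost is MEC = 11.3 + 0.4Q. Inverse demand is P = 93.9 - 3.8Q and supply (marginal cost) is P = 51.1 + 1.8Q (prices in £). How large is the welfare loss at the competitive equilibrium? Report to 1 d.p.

Market equilibrium (private): 51.1 + 1.8Q = 93.9 - 3.8Q → Q_m = 7.6429.
Social marginal benefit = demand − MEC = 82.6 - 4.2Q.
Set SMB = MC: 82.6 - 4.2Q = 51.1 + 1.8Q → Q* = 5.2500.
Between Q* and Q_m the wedge MC − SMB runs linearly from 0 to MEC(Q_m), so the loss is a triangle.
DWL = ½ × 2.3929 × 14.3571 = 17.1776.

DWL = £17.2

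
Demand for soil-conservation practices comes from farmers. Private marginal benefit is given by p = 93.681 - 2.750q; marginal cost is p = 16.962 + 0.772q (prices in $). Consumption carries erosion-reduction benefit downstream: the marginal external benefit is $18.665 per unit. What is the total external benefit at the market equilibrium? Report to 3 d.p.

Market equilibrium (private): 16.962 + 0.772q = 93.681 - 2.750q → q_m = 21.7828.
Total external benefit = MEB × q_m = 18.665 × 21.7828 = 406.5760.

$406.576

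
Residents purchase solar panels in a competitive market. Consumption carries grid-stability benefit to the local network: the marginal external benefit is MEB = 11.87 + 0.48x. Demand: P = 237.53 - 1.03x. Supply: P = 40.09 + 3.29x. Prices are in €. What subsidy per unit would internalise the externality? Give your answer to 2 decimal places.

Social marginal benefit = demand + MEB = 249.40 - 0.55x.
Set SMB = MC: 249.40 - 0.55x = 40.09 + 3.29x → x* = 54.5078.
The Pigouvian subsidy equals MEB at x*: 11.87 + 0.48×54.5078 = 38.0337.

subsidy = €38.03 per unit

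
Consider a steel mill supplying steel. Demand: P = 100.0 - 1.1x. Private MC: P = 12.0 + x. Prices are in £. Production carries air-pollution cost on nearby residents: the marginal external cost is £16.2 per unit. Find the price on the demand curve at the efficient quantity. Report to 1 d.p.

P = £62.4

Social marginal cost = private MC + MEC = 28.2 + x.
Set SMC = demand: 28.2 + x = 100.0 - 1.1x → x* = 34.1905.
Consumer price on the demand curve at x*: 100.0 − 1.1×34.1905 = 62.3905.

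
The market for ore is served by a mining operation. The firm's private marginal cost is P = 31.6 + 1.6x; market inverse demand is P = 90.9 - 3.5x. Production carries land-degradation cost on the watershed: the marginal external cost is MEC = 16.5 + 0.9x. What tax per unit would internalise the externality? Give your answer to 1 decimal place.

tax = 22.9 per unit

Social marginal cost = private MC + MEC = 48.1 + 2.5x.
Set SMC = demand: 48.1 + 2.5x = 90.9 - 3.5x → x* = 7.1333.
The Pigouvian tax equals MEC at x*: 16.5 + 0.9×7.1333 = 22.9200.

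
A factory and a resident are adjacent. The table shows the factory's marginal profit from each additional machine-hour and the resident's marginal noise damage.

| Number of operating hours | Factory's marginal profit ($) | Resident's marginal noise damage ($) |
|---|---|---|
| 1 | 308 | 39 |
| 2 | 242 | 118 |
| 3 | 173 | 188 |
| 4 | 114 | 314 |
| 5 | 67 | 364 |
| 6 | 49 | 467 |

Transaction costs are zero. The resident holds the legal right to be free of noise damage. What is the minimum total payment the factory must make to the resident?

$157

Efficient level: marginal profit ≥ marginal noise damage through level 2, so k* = 2.
With the resident holding the right, the factory must at least compensate total damage at k*: 39 + 118 = 157.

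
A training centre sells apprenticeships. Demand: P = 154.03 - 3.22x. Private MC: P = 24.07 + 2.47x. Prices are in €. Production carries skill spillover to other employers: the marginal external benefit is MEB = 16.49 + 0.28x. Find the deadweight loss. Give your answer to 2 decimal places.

DWL = €48.40

Market equilibrium (private): 24.07 + 2.47x = 154.03 - 3.22x → x_m = 22.8401.
Social marginal cost = private MC − MEB = 7.58 + 2.19x.
Set SMC = demand: 7.58 + 2.19x = 154.03 - 3.22x → x* = 27.0702.
The loss is the area between SMC and demand from x* to x_m; with linear curves that's a triangle of height MEB(x_m).
DWL = ½ × 4.2301 × 22.8852 = 48.4033.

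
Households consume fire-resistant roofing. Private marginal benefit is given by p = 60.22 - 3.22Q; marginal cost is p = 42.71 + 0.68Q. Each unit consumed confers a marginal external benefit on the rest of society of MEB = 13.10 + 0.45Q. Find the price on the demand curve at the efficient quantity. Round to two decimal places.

Social marginal benefit = demand + MEB = 73.32 - 2.77Q.
Set SMB = MC: 73.32 - 2.77Q = 42.71 + 0.68Q → Q* = 8.8725.
Consumer price on the demand curve at Q*: 60.22 − 3.22×8.8725 = 31.6506.

P = 31.65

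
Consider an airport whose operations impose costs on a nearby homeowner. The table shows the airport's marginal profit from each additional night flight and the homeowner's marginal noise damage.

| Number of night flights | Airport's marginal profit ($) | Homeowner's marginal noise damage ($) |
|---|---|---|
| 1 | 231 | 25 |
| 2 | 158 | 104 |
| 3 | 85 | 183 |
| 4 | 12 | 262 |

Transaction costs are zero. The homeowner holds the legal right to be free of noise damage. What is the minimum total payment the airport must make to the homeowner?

Efficient level: marginal profit ≥ marginal noise damage through level 2, so k* = 2.
With the homeowner holding the right, the airport must at least compensate total damage at k*: 25 + 104 = 129.

$129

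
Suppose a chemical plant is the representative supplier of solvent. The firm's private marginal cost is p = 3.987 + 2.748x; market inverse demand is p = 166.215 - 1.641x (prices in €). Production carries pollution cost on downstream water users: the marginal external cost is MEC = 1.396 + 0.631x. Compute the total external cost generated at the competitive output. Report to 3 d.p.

Market equilibrium (private): 3.987 + 2.748x = 166.215 - 1.641x → x_m = 36.9624.
Total external cost = ∫₀^{x_m} (1.396 + 0.631x) dx = 1.396×36.9624 + ½×0.631×36.9624² = 482.6416.

€482.642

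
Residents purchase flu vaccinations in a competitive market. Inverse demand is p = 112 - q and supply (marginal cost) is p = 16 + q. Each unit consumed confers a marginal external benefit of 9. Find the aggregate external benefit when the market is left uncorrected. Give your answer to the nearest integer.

Market equilibrium (private): 16 + q = 112 - q → q_m = 48.0000.
Total external benefit = MEB × q_m = 9 × 48.0000 = 432.0000.

432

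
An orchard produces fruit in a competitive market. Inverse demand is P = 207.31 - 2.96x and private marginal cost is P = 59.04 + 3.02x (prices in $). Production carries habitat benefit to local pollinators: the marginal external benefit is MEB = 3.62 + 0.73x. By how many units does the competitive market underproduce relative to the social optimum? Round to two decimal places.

Market equilibrium (private): 59.04 + 3.02x = 207.31 - 2.96x → x_m = 24.7943.
Social marginal cost = private MC − MEB = 55.42 + 2.29x.
Set SMC = demand: 55.42 + 2.29x = 207.31 - 2.96x → x* = 28.9314.
Gap = |24.7943 − 28.9314| = 4.1371.

4.14 units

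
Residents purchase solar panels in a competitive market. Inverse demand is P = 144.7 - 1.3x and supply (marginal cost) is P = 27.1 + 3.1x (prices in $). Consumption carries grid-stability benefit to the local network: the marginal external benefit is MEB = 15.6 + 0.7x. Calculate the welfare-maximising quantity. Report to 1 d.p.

Social marginal benefit = demand + MEB = 160.3 - 0.6x.
Set SMB = MC: 160.3 - 0.6x = 27.1 + 3.1x → x* = 36.0000.

x* = 36.0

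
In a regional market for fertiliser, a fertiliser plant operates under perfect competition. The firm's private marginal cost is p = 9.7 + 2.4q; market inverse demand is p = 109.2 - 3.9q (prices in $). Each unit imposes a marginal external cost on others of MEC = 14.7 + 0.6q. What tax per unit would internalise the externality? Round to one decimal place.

Social marginal cost = private MC + MEC = 24.4 + 3.0q.
Set SMC = demand: 24.4 + 3.0q = 109.2 - 3.9q → q* = 12.2899.
The Pigouvian tax equals MEC at q*: 14.7 + 0.6×12.2899 = 22.0739.

tax = $22.1 per unit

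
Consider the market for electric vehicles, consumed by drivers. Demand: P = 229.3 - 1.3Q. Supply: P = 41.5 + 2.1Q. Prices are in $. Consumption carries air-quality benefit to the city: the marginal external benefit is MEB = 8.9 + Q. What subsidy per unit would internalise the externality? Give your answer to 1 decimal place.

subsidy = $90.9 per unit

Social marginal benefit = demand + MEB = 238.2 - 0.3Q.
Set SMB = MC: 238.2 - 0.3Q = 41.5 + 2.1Q → Q* = 81.9583.
The Pigouvian subsidy equals MEB at Q*: 8.9 + 1.0×81.9583 = 90.8583.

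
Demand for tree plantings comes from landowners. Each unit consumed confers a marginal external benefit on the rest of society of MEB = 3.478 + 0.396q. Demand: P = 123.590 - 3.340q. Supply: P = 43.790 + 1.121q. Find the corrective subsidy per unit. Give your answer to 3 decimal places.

subsidy = 11.591 per unit

Social marginal benefit = demand + MEB = 127.068 - 2.944q.
Set SMB = MC: 127.068 - 2.944q = 43.790 + 1.121q → q* = 20.4866.
The Pigouvian subsidy equals MEB at q*: 3.478 + 0.396×20.4866 = 11.5907.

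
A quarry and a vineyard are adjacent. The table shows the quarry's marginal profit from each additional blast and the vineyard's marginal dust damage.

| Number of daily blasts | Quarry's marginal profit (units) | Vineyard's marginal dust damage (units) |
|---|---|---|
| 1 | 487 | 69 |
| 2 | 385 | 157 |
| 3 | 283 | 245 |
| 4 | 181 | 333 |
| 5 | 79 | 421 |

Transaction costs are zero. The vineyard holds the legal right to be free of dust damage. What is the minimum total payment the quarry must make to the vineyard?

Efficient level: marginal profit ≥ marginal dust damage through level 3, so k* = 3.
With the vineyard holding the right, the quarry must at least compensate total damage at k*: 69 + 157 + 245 = 471.

471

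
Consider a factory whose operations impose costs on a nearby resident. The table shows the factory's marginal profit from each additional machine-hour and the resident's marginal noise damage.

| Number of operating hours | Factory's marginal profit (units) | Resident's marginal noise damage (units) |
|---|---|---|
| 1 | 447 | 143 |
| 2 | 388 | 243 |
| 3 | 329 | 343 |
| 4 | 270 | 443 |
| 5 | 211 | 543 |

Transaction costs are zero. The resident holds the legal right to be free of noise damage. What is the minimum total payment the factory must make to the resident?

Efficient level: marginal profit ≥ marginal noise damage through level 2, so k* = 2.
With the resident holding the right, the factory must at least compensate total damage at k*: 143 + 243 = 386.

386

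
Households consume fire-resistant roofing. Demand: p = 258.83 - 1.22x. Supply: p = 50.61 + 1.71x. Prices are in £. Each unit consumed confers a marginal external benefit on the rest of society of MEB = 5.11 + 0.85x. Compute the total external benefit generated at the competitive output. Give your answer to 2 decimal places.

Market equilibrium (private): 50.61 + 1.71x = 258.83 - 1.22x → x_m = 71.0648.
Total external benefit = ∫₀^{x_m} (5.11 + 0.85x) dx = 5.11×71.0648 + ½×0.85×71.0648² = 2509.4786.

£2509.48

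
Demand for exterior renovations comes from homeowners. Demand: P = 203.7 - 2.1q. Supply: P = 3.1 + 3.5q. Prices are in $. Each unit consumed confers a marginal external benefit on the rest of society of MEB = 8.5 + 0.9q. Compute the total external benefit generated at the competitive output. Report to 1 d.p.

Market equilibrium (private): 3.1 + 3.5q = 203.7 - 2.1q → q_m = 35.8214.
Total external benefit = ∫₀^{q_m} (8.5 + 0.9q) dq = 8.5×35.8214 + ½×0.9×35.8214² = 881.9096.

$881.9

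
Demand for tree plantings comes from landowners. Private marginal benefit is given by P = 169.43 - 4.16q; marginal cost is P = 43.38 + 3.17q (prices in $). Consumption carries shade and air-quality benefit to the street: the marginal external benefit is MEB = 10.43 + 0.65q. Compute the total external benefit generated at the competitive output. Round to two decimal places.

$275.47

Market equilibrium (private): 43.38 + 3.17q = 169.43 - 4.16q → q_m = 17.1965.
Total external benefit = ∫₀^{q_m} (10.43 + 0.65q) dq = 10.43×17.1965 + ½×0.65×17.1965² = 275.4684.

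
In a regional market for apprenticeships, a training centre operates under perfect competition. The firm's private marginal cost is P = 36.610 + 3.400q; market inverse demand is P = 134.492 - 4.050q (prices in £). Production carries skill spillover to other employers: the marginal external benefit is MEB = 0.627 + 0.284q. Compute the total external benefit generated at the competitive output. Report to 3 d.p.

£32.750

Market equilibrium (private): 36.610 + 3.400q = 134.492 - 4.050q → q_m = 13.1385.
Total external benefit = ∫₀^{q_m} (0.627 + 0.284q) dq = 0.627×13.1385 + ½×0.284×13.1385² = 32.7499.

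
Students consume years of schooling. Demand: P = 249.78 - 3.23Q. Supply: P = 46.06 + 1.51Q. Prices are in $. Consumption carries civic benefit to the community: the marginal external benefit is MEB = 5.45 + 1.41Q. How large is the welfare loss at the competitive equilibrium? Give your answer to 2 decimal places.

Market equilibrium (private): 46.06 + 1.51Q = 249.78 - 3.23Q → Q_m = 42.9789.
Social marginal benefit = demand + MEB = 255.23 - 1.82Q.
Set SMB = MC: 255.23 - 1.82Q = 46.06 + 1.51Q → Q* = 62.8138.
The welfare-loss triangle has base |Q_m − Q*| and height MEB(Q_m) (the vertical gap between SMB and MC is zero at Q* and MEB at Q_m).
DWL = ½ × 19.8349 × 66.0503 = 655.0505.

DWL = $655.05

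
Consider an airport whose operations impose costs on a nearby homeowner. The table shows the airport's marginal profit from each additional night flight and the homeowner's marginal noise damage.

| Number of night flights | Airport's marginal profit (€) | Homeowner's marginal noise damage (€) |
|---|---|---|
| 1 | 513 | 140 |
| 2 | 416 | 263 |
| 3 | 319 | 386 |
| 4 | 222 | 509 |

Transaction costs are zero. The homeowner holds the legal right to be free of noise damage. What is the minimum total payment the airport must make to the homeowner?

€403

Efficient level: marginal profit ≥ marginal noise damage through level 2, so k* = 2.
With the homeowner holding the right, the airport must at least compensate total damage at k*: 140 + 263 = 403.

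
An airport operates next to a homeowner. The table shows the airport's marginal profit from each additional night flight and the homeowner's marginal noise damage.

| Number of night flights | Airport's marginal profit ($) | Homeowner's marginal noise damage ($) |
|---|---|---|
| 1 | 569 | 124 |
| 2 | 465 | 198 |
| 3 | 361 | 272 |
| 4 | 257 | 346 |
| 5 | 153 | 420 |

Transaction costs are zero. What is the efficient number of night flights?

3

Bargaining reaches the level where marginal profit last exceeds marginal noise damage.
That holds through level 3 (361 ≥ 272) but not at 4 (257 < 346).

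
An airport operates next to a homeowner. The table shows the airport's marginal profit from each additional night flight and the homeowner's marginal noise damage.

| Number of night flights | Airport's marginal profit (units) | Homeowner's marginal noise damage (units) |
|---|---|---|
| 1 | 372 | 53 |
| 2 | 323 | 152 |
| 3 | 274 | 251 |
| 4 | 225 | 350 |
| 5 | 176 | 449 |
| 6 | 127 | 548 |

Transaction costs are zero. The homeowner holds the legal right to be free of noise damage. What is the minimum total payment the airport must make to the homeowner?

456

Efficient level: marginal profit ≥ marginal noise damage through level 3, so k* = 3.
With the homeowner holding the right, the airport must at least compensate total damage at k*: 53 + 152 + 251 = 456.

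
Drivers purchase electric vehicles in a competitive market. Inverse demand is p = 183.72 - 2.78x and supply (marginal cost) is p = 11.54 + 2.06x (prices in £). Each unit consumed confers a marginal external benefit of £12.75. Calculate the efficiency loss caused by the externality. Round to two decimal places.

Market equilibrium (private): 11.54 + 2.06x = 183.72 - 2.78x → x_m = 35.5744.
Social marginal benefit = demand + MEB = 196.47 - 2.78x.
Set SMB = MC: 196.47 - 2.78x = 11.54 + 2.06x → x* = 38.2087.
The welfare-loss triangle has base |x_m − x*| and height MEB(x_m) (the vertical gap between SMB and MC is zero at x* and MEB at x_m).
DWL = ½ × 2.6343 × 12.7500 = 16.7937.

DWL = £16.79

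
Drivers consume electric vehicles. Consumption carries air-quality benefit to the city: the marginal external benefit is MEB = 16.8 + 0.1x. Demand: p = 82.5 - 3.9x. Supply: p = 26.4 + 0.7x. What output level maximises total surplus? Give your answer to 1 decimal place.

x* = 16.2

Social marginal benefit = demand + MEB = 99.3 - 3.8x.
Set SMB = MC: 99.3 - 3.8x = 26.4 + 0.7x → x* = 16.2000.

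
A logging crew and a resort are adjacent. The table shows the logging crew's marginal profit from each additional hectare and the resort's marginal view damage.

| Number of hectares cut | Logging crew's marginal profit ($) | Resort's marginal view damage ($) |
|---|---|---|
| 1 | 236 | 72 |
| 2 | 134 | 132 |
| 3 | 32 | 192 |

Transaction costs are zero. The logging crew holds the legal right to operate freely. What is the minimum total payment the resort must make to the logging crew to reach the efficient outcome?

Left alone the logging crew would choose level 3 (marginal profit stays positive).
Efficient level: k* = 2 (marginal profit ≥ marginal view damage through 2).
The resort must at least cover the logging crew's forgone profit from cutting 3→2: 32 = 32.

$32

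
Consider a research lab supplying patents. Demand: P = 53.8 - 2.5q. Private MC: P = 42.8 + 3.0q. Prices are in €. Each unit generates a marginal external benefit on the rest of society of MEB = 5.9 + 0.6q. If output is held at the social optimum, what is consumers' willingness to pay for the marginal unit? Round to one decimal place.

P = €45.2

Social marginal cost = private MC − MEB = 36.9 + 2.4q.
Set SMC = demand: 36.9 + 2.4q = 53.8 - 2.5q → q* = 3.4490.
Consumer price on the demand curve at q*: 53.8 − 2.5×3.4490 = 45.1775.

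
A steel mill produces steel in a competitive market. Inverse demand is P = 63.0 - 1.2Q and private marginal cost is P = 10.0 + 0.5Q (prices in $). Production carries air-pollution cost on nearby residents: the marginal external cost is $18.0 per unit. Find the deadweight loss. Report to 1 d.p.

DWL = $95.3

Market equilibrium (private): 10.0 + 0.5Q = 63.0 - 1.2Q → Q_m = 31.1765.
Social marginal cost = private MC + MEC = 28.0 + 0.5Q.
Set SMC = demand: 28.0 + 0.5Q = 63.0 - 1.2Q → Q* = 20.5882.
Height of the DWL triangle at Q_m is SMC(Q_m) − demand(Q_m) = MEC(Q_m) = 18.0000.
DWL = ½ × 10.5883 × 18.0000 = 95.2947.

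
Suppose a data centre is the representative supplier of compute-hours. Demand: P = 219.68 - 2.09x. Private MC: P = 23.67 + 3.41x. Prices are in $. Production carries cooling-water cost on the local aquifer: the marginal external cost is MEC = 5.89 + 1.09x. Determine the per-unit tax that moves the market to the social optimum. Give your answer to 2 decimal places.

Social marginal cost = private MC + MEC = 29.56 + 4.50x.
Set SMC = demand: 29.56 + 4.50x = 219.68 - 2.09x → x* = 28.8498.
The Pigouvian tax equals MEC at x*: 5.89 + 1.09×28.8498 = 37.3363.

tax = $37.34 per unit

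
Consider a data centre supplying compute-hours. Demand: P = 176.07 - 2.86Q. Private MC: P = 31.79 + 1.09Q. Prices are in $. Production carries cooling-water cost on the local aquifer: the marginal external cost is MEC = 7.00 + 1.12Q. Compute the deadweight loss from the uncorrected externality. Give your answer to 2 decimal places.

DWL = $226.37

Market equilibrium (private): 31.79 + 1.09Q = 176.07 - 2.86Q → Q_m = 36.5266.
Social marginal cost = private MC + MEC = 38.79 + 2.21Q.
Set SMC = demand: 38.79 + 2.21Q = 176.07 - 2.86Q → Q* = 27.0769.
Height of the DWL triangle at Q_m is SMC(Q_m) − demand(Q_m) = MEC(Q_m) = 47.9098.
DWL = ½ × 9.4497 × 47.9098 = 226.3666.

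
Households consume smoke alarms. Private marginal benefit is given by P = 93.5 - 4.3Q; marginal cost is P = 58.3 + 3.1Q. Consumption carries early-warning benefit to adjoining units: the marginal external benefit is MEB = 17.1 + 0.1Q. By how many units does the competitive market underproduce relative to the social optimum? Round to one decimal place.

Market equilibrium (private): 58.3 + 3.1Q = 93.5 - 4.3Q → Q_m = 4.7568.
Social marginal benefit = demand + MEB = 110.6 - 4.2Q.
Set SMB = MC: 110.6 - 4.2Q = 58.3 + 3.1Q → Q* = 7.1644.
Gap = |4.7568 − 7.1644| = 2.4076.

2.4 units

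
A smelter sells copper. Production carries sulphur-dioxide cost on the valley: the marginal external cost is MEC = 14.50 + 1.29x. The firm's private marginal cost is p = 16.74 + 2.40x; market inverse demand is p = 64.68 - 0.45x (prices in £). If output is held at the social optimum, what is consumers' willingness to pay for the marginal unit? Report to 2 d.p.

Social marginal cost = private MC + MEC = 31.24 + 3.69x.
Set SMC = demand: 31.24 + 3.69x = 64.68 - 0.45x → x* = 8.0773.
Consumer price on the demand curve at x*: 64.68 − 0.45×8.0773 = 61.0452.

P = £61.05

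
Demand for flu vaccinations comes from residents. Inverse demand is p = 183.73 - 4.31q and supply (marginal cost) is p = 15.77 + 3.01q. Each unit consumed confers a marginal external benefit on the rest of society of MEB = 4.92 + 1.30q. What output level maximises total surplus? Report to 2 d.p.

Social marginal benefit = demand + MEB = 188.65 - 3.01q.
Set SMB = MC: 188.65 - 3.01q = 15.77 + 3.01q → q* = 28.7176.

q* = 28.72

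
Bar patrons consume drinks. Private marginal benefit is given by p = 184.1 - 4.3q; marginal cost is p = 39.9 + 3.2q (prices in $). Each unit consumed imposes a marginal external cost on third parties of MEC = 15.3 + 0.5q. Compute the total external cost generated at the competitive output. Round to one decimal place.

$386.6

Market equilibrium (private): 39.9 + 3.2q = 184.1 - 4.3q → q_m = 19.2267.
Total external cost = ∫₀^{q_m} (15.3 + 0.5q) dq = 15.3×19.2267 + ½×0.5×19.2267² = 386.5850.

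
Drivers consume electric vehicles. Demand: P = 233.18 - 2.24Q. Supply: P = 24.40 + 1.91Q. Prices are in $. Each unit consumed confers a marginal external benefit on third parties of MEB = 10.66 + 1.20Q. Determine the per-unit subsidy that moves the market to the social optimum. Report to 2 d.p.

Social marginal benefit = demand + MEB = 243.84 - 1.04Q.
Set SMB = MC: 243.84 - 1.04Q = 24.40 + 1.91Q → Q* = 74.3864.
The Pigouvian subsidy equals MEB at Q*: 10.66 + 1.20×74.3864 = 99.9237.

subsidy = $99.92 per unit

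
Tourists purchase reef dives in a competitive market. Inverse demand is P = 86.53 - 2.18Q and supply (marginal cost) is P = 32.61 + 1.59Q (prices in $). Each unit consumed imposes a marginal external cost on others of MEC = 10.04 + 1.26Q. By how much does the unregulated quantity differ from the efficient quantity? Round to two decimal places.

Market equilibrium (private): 32.61 + 1.59Q = 86.53 - 2.18Q → Q_m = 14.3024.
Social marginal benefit = demand − MEC = 76.49 - 3.44Q.
Set SMB = MC: 76.49 - 3.44Q = 32.61 + 1.59Q → Q* = 8.7237.
Gap = |14.3024 − 8.7237| = 5.5787.

5.58 units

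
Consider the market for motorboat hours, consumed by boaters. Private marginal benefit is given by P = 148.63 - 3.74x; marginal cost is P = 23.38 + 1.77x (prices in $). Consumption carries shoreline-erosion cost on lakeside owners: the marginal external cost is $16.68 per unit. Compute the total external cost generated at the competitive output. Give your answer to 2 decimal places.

$379.16

Market equilibrium (private): 23.38 + 1.77x = 148.63 - 3.74x → x_m = 22.7314.
Total external cost = MEC × x_m = 16.68 × 22.7314 = 379.1598.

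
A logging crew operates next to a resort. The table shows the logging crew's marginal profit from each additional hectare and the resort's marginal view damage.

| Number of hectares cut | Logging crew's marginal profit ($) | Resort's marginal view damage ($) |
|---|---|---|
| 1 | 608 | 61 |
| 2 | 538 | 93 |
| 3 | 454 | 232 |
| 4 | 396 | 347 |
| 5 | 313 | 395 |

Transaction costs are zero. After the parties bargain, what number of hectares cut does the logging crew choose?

Bargaining reaches the level where marginal profit last exceeds marginal view damage.
That holds through level 4 (396 ≥ 347) but not at 5 (313 < 395).

4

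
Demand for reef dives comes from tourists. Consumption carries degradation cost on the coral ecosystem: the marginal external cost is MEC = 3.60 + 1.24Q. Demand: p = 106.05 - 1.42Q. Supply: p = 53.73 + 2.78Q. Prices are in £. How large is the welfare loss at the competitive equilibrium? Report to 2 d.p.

DWL = £33.34

Market equilibrium (private): 53.73 + 2.78Q = 106.05 - 1.42Q → Q_m = 12.4571.
Social marginal benefit = demand − MEC = 102.45 - 2.66Q.
Set SMB = MC: 102.45 - 2.66Q = 53.73 + 2.78Q → Q* = 8.9559.
The welfare-loss triangle has base |Q_m − Q*| and height MEC(Q_m) (the vertical gap between SMB and MC is zero at Q* and MEC at Q_m).
DWL = ½ × 3.5012 × 19.0469 = 33.3435.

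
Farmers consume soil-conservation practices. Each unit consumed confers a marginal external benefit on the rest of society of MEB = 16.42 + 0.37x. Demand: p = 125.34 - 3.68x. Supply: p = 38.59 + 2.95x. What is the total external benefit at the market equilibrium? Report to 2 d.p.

Market equilibrium (private): 38.59 + 2.95x = 125.34 - 3.68x → x_m = 13.0845.
Total external benefit = ∫₀^{x_m} (16.42 + 0.37x) dx = 16.42×13.0845 + ½×0.37×13.0845² = 246.5203.

246.52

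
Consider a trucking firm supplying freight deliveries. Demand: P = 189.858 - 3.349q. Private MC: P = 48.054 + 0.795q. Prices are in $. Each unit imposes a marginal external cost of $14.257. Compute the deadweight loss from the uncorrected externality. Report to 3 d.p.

Market equilibrium (private): 48.054 + 0.795q = 189.858 - 3.349q → q_m = 34.2191.
Social marginal cost = private MC + MEC = 62.311 + 0.795q.
Set SMC = demand: 62.311 + 0.795q = 189.858 - 3.349q → q* = 30.7787.
Height of the DWL triangle at q_m is SMC(q_m) − demand(q_m) = MEC(q_m) = 14.2570.
DWL = ½ × 3.4404 × 14.2570 = 24.5249.

DWL = $24.525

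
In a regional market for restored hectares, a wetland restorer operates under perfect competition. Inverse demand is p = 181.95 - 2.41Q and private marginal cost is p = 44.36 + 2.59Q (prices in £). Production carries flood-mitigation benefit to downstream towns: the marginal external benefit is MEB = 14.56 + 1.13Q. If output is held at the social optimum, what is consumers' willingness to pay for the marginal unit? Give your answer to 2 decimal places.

P = £87.20

Social marginal cost = private MC − MEB = 29.80 + 1.46Q.
Set SMC = demand: 29.80 + 1.46Q = 181.95 - 2.41Q → Q* = 39.3152.
Consumer price on the demand curve at Q*: 181.95 − 2.41×39.3152 = 87.2004.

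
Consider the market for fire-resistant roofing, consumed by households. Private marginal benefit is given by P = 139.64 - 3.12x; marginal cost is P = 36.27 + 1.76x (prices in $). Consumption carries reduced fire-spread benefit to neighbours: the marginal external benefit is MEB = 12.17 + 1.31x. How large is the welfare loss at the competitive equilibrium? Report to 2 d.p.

Market equilibrium (private): 36.27 + 1.76x = 139.64 - 3.12x → x_m = 21.1824.
Social marginal benefit = demand + MEB = 151.81 - 1.81x.
Set SMB = MC: 151.81 - 1.81x = 36.27 + 1.76x → x* = 32.3641.
Between x* and x_m the wedge SMB − MC runs linearly from 0 to MEB(x_m), so the loss is a triangle.
DWL = ½ × 11.1817 × 39.9189 = 223.1806.

DWL = $223.18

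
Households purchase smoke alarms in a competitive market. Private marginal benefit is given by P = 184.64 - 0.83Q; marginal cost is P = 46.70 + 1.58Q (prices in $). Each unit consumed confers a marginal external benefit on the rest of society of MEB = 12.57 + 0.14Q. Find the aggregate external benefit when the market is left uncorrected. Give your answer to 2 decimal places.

Market equilibrium (private): 46.70 + 1.58Q = 184.64 - 0.83Q → Q_m = 57.2365.
Total external benefit = ∫₀^{Q_m} (12.57 + 0.14Q) dQ = 12.57×57.2365 + ½×0.14×57.2365² = 948.7840.

$948.78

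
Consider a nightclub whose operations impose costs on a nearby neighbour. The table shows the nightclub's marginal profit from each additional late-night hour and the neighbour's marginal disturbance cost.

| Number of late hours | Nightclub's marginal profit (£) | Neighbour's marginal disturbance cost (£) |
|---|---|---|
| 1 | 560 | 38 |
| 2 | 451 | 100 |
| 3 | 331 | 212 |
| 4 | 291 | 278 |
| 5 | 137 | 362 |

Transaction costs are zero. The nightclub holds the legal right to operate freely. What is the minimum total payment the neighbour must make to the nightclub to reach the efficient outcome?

£137

Left alone the nightclub would choose level 5 (marginal profit stays positive).
Efficient level: k* = 4 (marginal profit ≥ marginal disturbance cost through 4).
The neighbour must at least cover the nightclub's forgone profit from cutting 5→4: 137 = 137.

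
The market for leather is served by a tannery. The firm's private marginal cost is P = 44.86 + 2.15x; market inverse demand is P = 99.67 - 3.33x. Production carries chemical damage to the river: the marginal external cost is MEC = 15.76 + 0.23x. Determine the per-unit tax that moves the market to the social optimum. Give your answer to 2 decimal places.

Social marginal cost = private MC + MEC = 60.62 + 2.38x.
Set SMC = demand: 60.62 + 2.38x = 99.67 - 3.33x → x* = 6.8389.
The Pigouvian tax equals MEC at x*: 15.76 + 0.23×6.8389 = 17.3329.

tax = 17.33 per unit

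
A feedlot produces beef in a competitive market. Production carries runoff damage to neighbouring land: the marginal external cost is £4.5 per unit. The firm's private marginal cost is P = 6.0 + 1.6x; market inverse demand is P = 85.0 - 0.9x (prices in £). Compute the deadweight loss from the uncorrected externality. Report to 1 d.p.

Market equilibrium (private): 6.0 + 1.6x = 85.0 - 0.9x → x_m = 31.6000.
Social marginal cost = private MC + MEC = 10.5 + 1.6x.
Set SMC = demand: 10.5 + 1.6x = 85.0 - 0.9x → x* = 29.8000.
The welfare-loss triangle has base |x_m − x*| and height MEC(x_m) (the vertical gap between SMC and demand is zero at x* and MEC at x_m).
DWL = ½ × 1.8000 × 4.5000 = 4.0500.

DWL = £4.1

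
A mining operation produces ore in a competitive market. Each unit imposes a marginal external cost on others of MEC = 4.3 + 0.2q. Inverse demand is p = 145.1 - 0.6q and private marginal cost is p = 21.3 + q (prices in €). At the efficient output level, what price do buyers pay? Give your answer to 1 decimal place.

P = €105.3

Social marginal cost = private MC + MEC = 25.6 + 1.2q.
Set SMC = demand: 25.6 + 1.2q = 145.1 - 0.6q → q* = 66.3889.
Consumer price on the demand curve at q*: 145.1 − 0.6×66.3889 = 105.2667.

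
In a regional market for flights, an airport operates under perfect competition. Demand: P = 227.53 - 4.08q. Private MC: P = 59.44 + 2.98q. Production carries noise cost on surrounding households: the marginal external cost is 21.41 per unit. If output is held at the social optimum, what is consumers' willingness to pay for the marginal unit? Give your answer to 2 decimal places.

P = 142.76

Social marginal cost = private MC + MEC = 80.85 + 2.98q.
Set SMC = demand: 80.85 + 2.98q = 227.53 - 4.08q → q* = 20.7762.
Consumer price on the demand curve at q*: 227.53 − 4.08×20.7762 = 142.7631.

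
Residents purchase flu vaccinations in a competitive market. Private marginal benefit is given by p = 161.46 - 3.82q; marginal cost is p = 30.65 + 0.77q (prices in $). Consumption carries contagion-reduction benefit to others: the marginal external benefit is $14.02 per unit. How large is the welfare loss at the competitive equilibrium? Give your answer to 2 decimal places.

DWL = $21.41

Market equilibrium (private): 30.65 + 0.77q = 161.46 - 3.82q → q_m = 28.4989.
Social marginal benefit = demand + MEB = 175.48 - 3.82q.
Set SMB = MC: 175.48 - 3.82q = 30.65 + 0.77q → q* = 31.5534.
The welfare-loss triangle has base |q_m − q*| and height MEB(q_m) (the vertical gap between SMB and MC is zero at q* and MEB at q_m).
DWL = ½ × 3.0545 × 14.0200 = 21.4120.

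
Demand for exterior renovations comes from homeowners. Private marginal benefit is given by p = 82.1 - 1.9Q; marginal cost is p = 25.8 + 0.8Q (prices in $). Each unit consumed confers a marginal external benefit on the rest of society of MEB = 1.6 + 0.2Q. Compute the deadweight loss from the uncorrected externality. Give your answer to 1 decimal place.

Market equilibrium (private): 25.8 + 0.8Q = 82.1 - 1.9Q → Q_m = 20.8519.
Social marginal benefit = demand + MEB = 83.7 - 1.7Q.
Set SMB = MC: 83.7 - 1.7Q = 25.8 + 0.8Q → Q* = 23.1600.
Between Q* and Q_m the wedge SMB − MC runs linearly from 0 to MEB(Q_m), so the loss is a triangle.
DWL = ½ × 2.3081 × 5.7704 = 6.6593.

DWL = $6.7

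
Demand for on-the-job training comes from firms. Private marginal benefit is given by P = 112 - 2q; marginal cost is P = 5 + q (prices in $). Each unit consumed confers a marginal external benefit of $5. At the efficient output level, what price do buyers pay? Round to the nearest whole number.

P = $37

Social marginal benefit = demand + MEB = 117 - 2q.
Set SMB = MC: 117 - 2q = 5 + q → q* = 37.3333.
Consumer price on the demand curve at q*: 112 − 2×37.3333 = 37.3334.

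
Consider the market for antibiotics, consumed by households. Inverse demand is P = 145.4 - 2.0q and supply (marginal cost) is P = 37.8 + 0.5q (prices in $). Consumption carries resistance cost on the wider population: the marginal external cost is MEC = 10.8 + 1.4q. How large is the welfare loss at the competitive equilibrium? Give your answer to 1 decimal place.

DWL = $647.3

Market equilibrium (private): 37.8 + 0.5q = 145.4 - 2.0q → q_m = 43.0400.
Social marginal benefit = demand − MEC = 134.6 - 3.4q.
Set SMB = MC: 134.6 - 3.4q = 37.8 + 0.5q → q* = 24.8205.
The loss is the area between SMB and MC from q* to q_m; with linear curves that's a triangle of height MEC(q_m).
DWL = ½ × 18.2195 × 71.0560 = 647.3024.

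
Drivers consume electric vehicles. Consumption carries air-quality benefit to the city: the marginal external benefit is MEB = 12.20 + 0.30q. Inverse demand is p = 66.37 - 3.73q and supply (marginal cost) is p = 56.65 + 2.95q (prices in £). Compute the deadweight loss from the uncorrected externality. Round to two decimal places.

DWL = £12.51

Market equilibrium (private): 56.65 + 2.95q = 66.37 - 3.73q → q_m = 1.4551.
Social marginal benefit = demand + MEB = 78.57 - 3.43q.
Set SMB = MC: 78.57 - 3.43q = 56.65 + 2.95q → q* = 3.4357.
Height of the DWL triangle at q_m is SMB(q_m) − MC(q_m) = MEB(q_m) = 12.6365.
DWL = ½ × 1.9806 × 12.6365 = 12.5139.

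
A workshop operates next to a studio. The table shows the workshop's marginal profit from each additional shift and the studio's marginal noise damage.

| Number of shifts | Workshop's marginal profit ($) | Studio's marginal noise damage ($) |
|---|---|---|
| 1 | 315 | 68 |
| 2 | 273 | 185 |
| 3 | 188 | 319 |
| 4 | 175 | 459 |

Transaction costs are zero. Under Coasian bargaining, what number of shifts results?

2

Bargaining reaches the level where marginal profit last exceeds marginal noise damage.
That holds through level 2 (273 ≥ 185) but not at 3 (188 < 319).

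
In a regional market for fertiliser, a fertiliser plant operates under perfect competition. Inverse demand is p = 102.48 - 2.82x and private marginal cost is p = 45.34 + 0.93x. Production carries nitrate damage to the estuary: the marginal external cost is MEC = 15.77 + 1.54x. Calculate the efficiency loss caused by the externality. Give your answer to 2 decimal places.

DWL = 145.50

Market equilibrium (private): 45.34 + 0.93x = 102.48 - 2.82x → x_m = 15.2373.
Social marginal cost = private MC + MEC = 61.11 + 2.47x.
Set SMC = demand: 61.11 + 2.47x = 102.48 - 2.82x → x* = 7.8204.
The welfare-loss triangle has base |x_m − x*| and height MEC(x_m) (the vertical gap between SMC and demand is zero at x* and MEC at x_m).
DWL = ½ × 7.4169 × 39.2355 = 145.5029.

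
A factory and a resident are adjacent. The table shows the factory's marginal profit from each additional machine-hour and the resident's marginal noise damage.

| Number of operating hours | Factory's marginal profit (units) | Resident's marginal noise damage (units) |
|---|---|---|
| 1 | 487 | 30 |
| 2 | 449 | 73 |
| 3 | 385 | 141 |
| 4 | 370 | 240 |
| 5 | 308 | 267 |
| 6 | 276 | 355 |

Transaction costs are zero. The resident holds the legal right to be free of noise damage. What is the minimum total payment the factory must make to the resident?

751

Efficient level: marginal profit ≥ marginal noise damage through level 5, so k* = 5.
With the resident holding the right, the factory must at least compensate total damage at k*: 30 + 73 + 141 + 240 + 267 = 751.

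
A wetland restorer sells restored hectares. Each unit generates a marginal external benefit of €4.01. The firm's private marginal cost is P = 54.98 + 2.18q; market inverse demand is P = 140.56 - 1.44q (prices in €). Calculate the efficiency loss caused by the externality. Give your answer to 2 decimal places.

DWL = €2.22

Market equilibrium (private): 54.98 + 2.18q = 140.56 - 1.44q → q_m = 23.6409.
Social marginal cost = private MC − MEB = 50.97 + 2.18q.
Set SMC = demand: 50.97 + 2.18q = 140.56 - 1.44q → q* = 24.7486.
Between q* and q_m the wedge demand − SMC runs linearly from 0 to MEB(q_m), so the loss is a triangle.
DWL = ½ × 1.1077 × 4.0100 = 2.2209.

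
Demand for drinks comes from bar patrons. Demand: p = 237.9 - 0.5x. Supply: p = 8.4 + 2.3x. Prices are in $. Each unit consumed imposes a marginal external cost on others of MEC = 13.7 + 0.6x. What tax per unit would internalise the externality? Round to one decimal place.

tax = $51.8 per unit

Social marginal benefit = demand − MEC = 224.2 - 1.1x.
Set SMB = MC: 224.2 - 1.1x = 8.4 + 2.3x → x* = 63.4706.
The Pigouvian tax equals MEC at x*: 13.7 + 0.6×63.4706 = 51.7824.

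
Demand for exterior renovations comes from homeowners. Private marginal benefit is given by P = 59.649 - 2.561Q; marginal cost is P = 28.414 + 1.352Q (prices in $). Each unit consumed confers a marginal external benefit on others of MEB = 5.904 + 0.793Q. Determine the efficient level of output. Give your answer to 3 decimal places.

Social marginal benefit = demand + MEB = 65.553 - 1.768Q.
Set SMB = MC: 65.553 - 1.768Q = 28.414 + 1.352Q → Q* = 11.9035.

Q* = 11.904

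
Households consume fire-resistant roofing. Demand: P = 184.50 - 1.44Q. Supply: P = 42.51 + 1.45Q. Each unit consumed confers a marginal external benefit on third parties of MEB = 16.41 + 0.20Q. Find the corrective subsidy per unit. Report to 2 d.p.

Social marginal benefit = demand + MEB = 200.91 - 1.24Q.
Set SMB = MC: 200.91 - 1.24Q = 42.51 + 1.45Q → Q* = 58.8848.
The Pigouvian subsidy equals MEB at Q*: 16.41 + 0.20×58.8848 = 28.1870.

subsidy = 28.19 per unit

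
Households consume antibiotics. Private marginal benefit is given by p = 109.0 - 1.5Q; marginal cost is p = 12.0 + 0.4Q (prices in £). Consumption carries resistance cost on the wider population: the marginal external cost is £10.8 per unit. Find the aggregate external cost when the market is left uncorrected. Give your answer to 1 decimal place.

Market equilibrium (private): 12.0 + 0.4Q = 109.0 - 1.5Q → Q_m = 51.0526.
Total external cost = MEC × Q_m = 10.8 × 51.0526 = 551.3681.

£551.4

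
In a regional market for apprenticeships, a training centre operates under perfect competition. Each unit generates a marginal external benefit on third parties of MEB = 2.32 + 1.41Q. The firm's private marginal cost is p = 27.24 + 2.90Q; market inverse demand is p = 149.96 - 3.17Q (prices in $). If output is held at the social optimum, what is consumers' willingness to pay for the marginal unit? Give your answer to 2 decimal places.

Social marginal cost = private MC − MEB = 24.92 + 1.49Q.
Set SMC = demand: 24.92 + 1.49Q = 149.96 - 3.17Q → Q* = 26.8326.
Consumer price on the demand curve at Q*: 149.96 − 3.17×26.8326 = 64.9007.

P = $64.90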